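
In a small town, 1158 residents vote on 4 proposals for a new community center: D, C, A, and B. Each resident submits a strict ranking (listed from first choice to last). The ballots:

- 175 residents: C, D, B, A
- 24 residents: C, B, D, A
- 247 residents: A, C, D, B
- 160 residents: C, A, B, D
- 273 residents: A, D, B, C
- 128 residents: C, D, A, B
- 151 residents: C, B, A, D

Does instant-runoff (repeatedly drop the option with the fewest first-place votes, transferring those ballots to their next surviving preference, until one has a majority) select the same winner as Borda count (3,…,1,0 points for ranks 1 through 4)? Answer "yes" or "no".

yes

Instant-runoff — R1 D 0, C 638, A 520, B 0 (C winner). Winner: C.
Borda — scores: D 1423, C 2408, A 2159, B 958. Winner: C.
The two methods agree.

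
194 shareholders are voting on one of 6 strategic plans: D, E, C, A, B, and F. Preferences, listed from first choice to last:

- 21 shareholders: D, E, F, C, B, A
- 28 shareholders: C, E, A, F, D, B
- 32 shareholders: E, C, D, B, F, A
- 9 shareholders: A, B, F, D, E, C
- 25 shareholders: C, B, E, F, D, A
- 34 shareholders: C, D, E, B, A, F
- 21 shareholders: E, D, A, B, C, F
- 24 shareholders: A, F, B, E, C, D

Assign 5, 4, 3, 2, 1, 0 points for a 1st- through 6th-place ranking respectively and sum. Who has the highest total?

E

D: 21·5 + 28·1 + 32·3 + 9·2 + 25·1 + 34·4 + 21·4 + 24·0 = 492
E: 21·4 + 28·4 + 32·5 + 9·1 + 25·3 + 34·3 + 21·5 + 24·2 = 695
C: 21·2 + 28·5 + 32·4 + 9·0 + 25·5 + 34·5 + 21·1 + 24·1 = 650
A: 21·0 + 28·3 + 32·0 + 9·5 + 25·0 + 34·1 + 21·3 + 24·5 = 346
B: 21·1 + 28·0 + 32·2 + 9·4 + 25·4 + 34·2 + 21·2 + 24·3 = 403
F: 21·3 + 28·2 + 32·1 + 9·3 + 25·2 + 34·0 + 21·0 + 24·4 = 324
E has the highest Borda score (695).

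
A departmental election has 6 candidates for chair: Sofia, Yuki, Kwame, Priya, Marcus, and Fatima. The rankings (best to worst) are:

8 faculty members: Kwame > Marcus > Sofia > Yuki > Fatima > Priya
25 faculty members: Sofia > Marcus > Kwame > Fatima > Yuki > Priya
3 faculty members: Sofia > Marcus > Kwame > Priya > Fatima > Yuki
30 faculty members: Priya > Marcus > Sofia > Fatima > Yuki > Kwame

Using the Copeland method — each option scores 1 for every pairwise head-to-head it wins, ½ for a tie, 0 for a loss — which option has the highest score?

Marcus

Sofia: beats Yuki, Kwame, Priya, and Fatima; loses to Marcus → score 4.
Yuki: ties Priya; loses to Sofia, Kwame, Marcus, and Fatima → score 0.5.
Kwame: beats Yuki, Priya, and Fatima; loses to Sofia and Marcus → score 3.
Priya: ties Yuki and Fatima; loses to Sofia, Kwame, and Marcus → score 1.
Marcus: beats Sofia, Yuki, Kwame, Priya, and Fatima → score 5.
Fatima: beats Yuki; ties Priya; loses to Sofia, Kwame, and Marcus → score 1.5.
Marcus has the best pairwise record.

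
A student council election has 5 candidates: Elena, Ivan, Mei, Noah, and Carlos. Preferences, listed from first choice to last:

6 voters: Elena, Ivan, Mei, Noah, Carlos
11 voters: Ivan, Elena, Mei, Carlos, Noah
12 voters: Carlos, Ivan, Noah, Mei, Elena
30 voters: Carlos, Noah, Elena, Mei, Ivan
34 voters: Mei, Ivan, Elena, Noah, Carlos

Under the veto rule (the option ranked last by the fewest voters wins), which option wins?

Mei

Last-place votes: Elena 12, Ivan 30, Mei 0, Noah 11, Carlos 40.
Mei is ranked last by the fewest voters, so Mei wins.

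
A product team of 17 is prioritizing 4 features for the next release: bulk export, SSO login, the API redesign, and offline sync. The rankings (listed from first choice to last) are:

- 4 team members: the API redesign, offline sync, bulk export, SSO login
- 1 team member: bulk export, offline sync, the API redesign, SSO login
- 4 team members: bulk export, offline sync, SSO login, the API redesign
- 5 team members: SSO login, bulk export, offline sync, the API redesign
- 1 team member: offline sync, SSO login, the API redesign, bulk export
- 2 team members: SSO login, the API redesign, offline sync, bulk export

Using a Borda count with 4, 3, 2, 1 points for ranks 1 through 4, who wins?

bulk export

bulk export: 4·2 + 1·4 + 4·4 + 5·3 + 1·1 + 2·1 = 46
SSO login: 4·1 + 1·1 + 4·2 + 5·4 + 1·3 + 2·4 = 44
the API redesign: 4·4 + 1·2 + 4·1 + 5·1 + 1·2 + 2·3 = 35
offline sync: 4·3 + 1·3 + 4·3 + 5·2 + 1·4 + 2·2 = 45
bulk export has the highest Borda score (46).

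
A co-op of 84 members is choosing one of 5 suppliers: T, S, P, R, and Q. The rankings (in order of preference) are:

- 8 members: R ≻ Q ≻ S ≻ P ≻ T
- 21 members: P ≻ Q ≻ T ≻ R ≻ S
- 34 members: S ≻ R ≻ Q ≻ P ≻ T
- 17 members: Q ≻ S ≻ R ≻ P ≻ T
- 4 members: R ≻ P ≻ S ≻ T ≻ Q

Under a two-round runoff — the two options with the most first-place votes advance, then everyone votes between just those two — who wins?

Round 1 first-place votes: T 0, S 34, P 21, R 12, Q 17.
S and P advance.
Runoff: S is preferred to P by 59 voters; P by 25.
S wins the runoff.

S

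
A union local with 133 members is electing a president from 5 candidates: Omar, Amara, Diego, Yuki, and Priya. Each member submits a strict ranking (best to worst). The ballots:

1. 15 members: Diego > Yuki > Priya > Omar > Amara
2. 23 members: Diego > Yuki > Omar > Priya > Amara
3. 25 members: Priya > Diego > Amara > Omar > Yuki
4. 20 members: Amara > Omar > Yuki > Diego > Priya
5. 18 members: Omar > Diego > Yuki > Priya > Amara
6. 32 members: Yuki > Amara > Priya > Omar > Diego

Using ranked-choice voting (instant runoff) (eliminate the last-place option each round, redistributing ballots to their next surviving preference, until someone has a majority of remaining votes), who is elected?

Round 1: Omar 18, Amara 20, Diego 38, Yuki 32, Priya 25. Eliminate Omar.
Round 2: Amara 20, Diego 56, Yuki 32, Priya 25. Eliminate Amara.
Round 3: Diego 56, Yuki 52, Priya 25. Eliminate Priya.
Round 4: Diego 81, Yuki 52. Diego has a majority.

Diego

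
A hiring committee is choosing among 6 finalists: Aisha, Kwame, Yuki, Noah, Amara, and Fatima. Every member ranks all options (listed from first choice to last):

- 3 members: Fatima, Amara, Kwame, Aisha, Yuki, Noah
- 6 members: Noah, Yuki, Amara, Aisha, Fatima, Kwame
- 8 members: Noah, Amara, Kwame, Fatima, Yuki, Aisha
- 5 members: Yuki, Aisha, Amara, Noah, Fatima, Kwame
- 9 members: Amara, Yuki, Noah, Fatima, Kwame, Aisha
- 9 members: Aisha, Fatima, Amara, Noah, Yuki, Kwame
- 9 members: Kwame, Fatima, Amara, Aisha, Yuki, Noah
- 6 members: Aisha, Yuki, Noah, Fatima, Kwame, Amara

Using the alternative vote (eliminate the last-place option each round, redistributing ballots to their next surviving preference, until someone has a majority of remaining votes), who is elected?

Round 1: Aisha 15, Kwame 9, Yuki 5, Noah 14, Amara 9, Fatima 3. Eliminate Fatima.
Round 2: Aisha 15, Kwame 9, Yuki 5, Noah 14, Amara 12. Eliminate Yuki.
Round 3: Aisha 20, Kwame 9, Noah 14, Amara 12. Eliminate Kwame.
Round 4: Aisha 20, Noah 14, Amara 21. Eliminate Noah.
Round 5: Aisha 20, Amara 35. Amara has a majority.

Amara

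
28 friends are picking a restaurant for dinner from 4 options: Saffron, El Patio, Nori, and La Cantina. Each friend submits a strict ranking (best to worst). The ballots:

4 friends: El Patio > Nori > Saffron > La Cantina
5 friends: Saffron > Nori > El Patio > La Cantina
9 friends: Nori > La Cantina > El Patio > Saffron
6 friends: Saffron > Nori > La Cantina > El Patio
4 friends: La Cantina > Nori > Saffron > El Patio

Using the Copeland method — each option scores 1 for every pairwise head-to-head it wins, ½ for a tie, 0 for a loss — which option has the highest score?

Saffron: beats El Patio and La Cantina; loses to Nori → score 2.
El Patio: loses to Saffron, Nori, and La Cantina → score 0.
Nori: beats Saffron, El Patio, and La Cantina → score 3.
La Cantina: beats El Patio; loses to Saffron and Nori → score 1.
Nori has the best pairwise record.

Nori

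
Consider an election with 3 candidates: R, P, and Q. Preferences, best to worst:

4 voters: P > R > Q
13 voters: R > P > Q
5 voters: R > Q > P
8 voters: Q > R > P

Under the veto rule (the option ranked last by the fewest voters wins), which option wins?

Last-place votes: R 0, P 13, Q 17.
R is ranked last by the fewest voters, so R wins.

R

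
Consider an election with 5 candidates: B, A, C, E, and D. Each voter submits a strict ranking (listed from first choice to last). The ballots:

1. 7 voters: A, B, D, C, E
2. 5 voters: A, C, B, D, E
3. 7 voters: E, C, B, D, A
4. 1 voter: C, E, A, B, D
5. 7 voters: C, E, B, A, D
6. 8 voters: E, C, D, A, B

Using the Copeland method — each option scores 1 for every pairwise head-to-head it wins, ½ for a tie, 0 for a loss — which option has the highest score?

B: beats D; loses to A, C, and E → score 1.
A: beats B and D; loses to C and E → score 2.
C: beats B, A, E, and D → score 4.
E: beats B, A, and D; loses to C → score 3.
D: loses to B, A, C, and E → score 0.
C has the best pairwise record.

C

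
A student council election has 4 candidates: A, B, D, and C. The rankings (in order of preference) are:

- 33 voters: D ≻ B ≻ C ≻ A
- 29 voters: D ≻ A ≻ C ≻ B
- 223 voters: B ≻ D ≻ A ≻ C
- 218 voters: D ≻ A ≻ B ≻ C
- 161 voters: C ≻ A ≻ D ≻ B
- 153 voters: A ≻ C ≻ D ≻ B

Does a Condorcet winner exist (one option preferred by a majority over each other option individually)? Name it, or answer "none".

D

D vs A: 503–314 for D.
D vs B: 594–223 for D.
D vs C: 503–314 for D.
D beats every other option head-to-head.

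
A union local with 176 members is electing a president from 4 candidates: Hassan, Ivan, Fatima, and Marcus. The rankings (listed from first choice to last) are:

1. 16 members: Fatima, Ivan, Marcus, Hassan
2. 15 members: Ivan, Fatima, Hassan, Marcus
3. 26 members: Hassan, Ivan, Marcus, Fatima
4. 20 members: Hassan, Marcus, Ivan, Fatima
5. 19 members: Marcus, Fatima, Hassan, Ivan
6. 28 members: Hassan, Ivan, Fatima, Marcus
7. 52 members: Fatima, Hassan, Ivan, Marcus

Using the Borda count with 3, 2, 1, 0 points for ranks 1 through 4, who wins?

Hassan: 16·0 + 15·1 + 26·3 + 20·3 + 19·1 + 28·3 + 52·2 = 360
Ivan: 16·2 + 15·3 + 26·2 + 20·1 + 19·0 + 28·2 + 52·1 = 257
Fatima: 16·3 + 15·2 + 26·0 + 20·0 + 19·2 + 28·1 + 52·3 = 300
Marcus: 16·1 + 15·0 + 26·1 + 20·2 + 19·3 + 28·0 + 52·0 = 139
Hassan has the highest Borda score (360).

Hassan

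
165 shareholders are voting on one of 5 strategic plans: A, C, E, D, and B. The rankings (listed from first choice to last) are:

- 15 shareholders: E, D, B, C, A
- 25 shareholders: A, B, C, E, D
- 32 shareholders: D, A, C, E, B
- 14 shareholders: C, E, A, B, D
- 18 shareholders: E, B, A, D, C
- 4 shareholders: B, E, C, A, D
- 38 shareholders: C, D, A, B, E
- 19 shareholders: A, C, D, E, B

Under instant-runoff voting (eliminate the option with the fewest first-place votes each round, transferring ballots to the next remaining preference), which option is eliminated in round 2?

D

Round 1: A 44, C 52, E 33, D 32, B 4. Eliminate B.
Round 2: A 44, C 52, E 37, D 32. Eliminate D.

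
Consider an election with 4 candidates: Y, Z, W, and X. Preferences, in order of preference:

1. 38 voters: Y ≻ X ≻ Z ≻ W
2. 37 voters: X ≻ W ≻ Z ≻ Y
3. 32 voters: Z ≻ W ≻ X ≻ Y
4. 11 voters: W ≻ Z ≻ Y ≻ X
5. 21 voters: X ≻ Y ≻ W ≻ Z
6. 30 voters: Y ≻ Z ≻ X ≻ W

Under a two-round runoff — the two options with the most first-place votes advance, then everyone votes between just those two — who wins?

X

Round 1 first-place votes: Y 68, Z 32, W 11, X 58.
Y and X advance.
Runoff: Y is preferred to X by 79 voters; X by 90.
X wins the runoff.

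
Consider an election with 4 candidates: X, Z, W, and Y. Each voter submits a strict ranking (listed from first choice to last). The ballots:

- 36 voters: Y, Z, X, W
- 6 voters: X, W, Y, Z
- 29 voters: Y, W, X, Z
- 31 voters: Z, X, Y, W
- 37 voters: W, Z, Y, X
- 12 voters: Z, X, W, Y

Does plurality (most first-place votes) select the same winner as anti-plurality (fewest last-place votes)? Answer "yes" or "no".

yes

Plurality — first-place votes: X 6, Z 43, W 37, Y 65. Winner: Y.
Anti-plurality — last-place votes: X 37, Z 35, W 67, Y 12. Winner: Y.
The two methods agree.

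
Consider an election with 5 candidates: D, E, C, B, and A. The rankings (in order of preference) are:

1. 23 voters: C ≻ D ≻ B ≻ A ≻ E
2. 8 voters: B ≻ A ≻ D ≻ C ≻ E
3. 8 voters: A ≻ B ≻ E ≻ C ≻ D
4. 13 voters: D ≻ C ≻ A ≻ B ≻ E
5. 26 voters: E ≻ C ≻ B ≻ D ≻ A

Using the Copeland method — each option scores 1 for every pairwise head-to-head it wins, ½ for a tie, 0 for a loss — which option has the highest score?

C

D: beats E and A; loses to C and B → score 2.
E: loses to D, C, B, and A → score 0.
C: beats D, E, B, and A → score 4.
B: beats D, E, and A; loses to C → score 3.
A: beats E; loses to D, C, and B → score 1.
C has the best pairwise record.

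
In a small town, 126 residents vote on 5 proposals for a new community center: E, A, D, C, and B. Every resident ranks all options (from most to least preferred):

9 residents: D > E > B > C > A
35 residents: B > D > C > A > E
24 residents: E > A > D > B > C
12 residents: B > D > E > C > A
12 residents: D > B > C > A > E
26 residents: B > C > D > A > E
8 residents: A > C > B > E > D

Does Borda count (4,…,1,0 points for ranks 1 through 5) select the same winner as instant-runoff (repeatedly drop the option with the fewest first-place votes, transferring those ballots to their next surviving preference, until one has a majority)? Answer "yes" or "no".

Borda — scores: E 155, A 177, D 325, C 217, B 386. Winner: B.
Instant-runoff — R1 E 24, A 8, D 21, C 0, B 73 (B winner). Winner: B.
The two methods agree.

yes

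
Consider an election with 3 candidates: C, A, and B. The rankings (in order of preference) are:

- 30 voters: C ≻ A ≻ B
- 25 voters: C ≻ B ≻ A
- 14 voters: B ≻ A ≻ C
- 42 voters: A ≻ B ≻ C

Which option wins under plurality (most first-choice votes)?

C

First-place votes: C 55, A 42, B 14.
C has the most first-place votes.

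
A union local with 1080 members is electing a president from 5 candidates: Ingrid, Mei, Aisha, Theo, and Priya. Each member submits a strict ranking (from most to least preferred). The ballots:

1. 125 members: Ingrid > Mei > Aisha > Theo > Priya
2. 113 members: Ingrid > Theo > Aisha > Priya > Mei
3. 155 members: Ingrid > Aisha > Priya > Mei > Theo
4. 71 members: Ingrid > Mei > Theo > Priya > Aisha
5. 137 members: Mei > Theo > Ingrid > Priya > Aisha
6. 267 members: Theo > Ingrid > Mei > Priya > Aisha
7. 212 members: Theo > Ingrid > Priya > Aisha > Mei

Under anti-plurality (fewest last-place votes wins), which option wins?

Ingrid

Last-place votes: Ingrid 0, Mei 325, Aisha 475, Theo 155, Priya 125.
Ingrid is ranked last by the fewest voters, so Ingrid wins.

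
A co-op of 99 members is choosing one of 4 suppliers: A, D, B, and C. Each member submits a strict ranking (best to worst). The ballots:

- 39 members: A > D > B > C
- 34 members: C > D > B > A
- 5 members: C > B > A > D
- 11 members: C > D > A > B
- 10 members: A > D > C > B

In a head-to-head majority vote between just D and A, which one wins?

Voters preferring D to A: 45; preferring A to D: 54.
A wins the head-to-head.

A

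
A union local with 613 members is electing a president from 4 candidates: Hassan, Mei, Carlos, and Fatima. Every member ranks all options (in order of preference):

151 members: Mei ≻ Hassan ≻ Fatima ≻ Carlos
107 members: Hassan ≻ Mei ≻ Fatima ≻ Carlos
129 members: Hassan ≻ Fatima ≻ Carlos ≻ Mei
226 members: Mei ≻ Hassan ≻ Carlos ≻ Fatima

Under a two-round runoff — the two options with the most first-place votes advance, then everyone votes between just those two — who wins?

Mei

Round 1 first-place votes: Hassan 236, Mei 377, Carlos 0, Fatima 0.
Mei and Hassan advance.
Runoff: Mei is preferred to Hassan by 377 voters; Hassan by 236.
Mei wins the runoff.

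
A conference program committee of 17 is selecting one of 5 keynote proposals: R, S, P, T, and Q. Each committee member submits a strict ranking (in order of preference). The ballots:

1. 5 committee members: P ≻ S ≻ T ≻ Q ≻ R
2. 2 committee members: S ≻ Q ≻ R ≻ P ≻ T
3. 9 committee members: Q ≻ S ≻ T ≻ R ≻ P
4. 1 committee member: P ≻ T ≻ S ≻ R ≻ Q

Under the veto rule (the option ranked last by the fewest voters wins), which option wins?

Last-place votes: R 5, S 0, P 9, T 2, Q 1.
S is ranked last by the fewest voters, so S wins.

S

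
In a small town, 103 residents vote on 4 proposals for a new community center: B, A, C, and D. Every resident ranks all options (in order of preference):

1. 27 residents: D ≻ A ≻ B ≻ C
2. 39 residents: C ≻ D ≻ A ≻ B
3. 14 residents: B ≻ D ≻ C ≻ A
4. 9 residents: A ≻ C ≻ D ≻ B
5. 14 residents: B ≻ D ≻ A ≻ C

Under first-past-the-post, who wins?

First-place votes: B 28, A 9, C 39, D 27.
C has the most first-place votes.

C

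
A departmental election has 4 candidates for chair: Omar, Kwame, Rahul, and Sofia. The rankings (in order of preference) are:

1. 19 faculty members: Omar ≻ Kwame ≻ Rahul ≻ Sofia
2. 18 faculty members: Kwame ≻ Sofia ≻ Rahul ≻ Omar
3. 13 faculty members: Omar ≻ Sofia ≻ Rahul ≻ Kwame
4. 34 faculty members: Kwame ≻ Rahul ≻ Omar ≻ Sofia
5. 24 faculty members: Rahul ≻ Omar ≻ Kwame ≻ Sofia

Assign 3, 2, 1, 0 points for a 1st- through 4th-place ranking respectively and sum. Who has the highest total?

Omar: 19·3 + 18·0 + 13·3 + 34·1 + 24·2 = 178
Kwame: 19·2 + 18·3 + 13·0 + 34·3 + 24·1 = 218
Rahul: 19·1 + 18·1 + 13·1 + 34·2 + 24·3 = 190
Sofia: 19·0 + 18·2 + 13·2 + 34·0 + 24·0 = 62
Kwame has the highest Borda score (218).

Kwame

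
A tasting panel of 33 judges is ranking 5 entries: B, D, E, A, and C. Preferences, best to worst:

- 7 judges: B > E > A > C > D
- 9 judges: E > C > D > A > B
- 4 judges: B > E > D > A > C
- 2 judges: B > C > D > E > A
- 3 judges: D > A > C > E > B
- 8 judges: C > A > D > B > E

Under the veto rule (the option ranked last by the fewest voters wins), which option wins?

A

Last-place votes: B 12, D 7, E 8, A 2, C 4.
A is ranked last by the fewest voters, so A wins.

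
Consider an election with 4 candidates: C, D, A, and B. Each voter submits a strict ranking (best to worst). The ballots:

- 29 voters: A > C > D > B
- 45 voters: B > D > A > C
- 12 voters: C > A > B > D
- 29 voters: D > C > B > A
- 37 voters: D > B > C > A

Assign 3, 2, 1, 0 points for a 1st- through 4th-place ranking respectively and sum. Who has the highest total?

C: 29·2 + 45·0 + 12·3 + 29·2 + 37·1 = 189
D: 29·1 + 45·2 + 12·0 + 29·3 + 37·3 = 317
A: 29·3 + 45·1 + 12·2 + 29·0 + 37·0 = 156
B: 29·0 + 45·3 + 12·1 + 29·1 + 37·2 = 250
D has the highest Borda score (317).

D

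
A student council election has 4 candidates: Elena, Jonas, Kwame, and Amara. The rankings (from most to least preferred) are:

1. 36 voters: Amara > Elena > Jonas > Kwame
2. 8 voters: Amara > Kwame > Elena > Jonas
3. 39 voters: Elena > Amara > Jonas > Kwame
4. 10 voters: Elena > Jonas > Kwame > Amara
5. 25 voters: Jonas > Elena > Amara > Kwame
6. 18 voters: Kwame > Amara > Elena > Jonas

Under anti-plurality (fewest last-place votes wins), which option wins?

Elena

Last-place votes: Elena 0, Jonas 26, Kwame 100, Amara 10.
Elena is ranked last by the fewest voters, so Elena wins.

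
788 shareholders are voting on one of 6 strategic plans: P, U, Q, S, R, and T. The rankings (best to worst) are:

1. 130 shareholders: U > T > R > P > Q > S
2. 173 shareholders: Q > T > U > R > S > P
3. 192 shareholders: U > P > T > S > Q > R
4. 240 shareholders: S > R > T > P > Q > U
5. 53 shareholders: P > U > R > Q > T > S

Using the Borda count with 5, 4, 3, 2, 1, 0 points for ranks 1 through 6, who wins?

T

P: 130·2 + 173·0 + 192·4 + 240·2 + 53·5 = 1773
U: 130·5 + 173·3 + 192·5 + 240·0 + 53·4 = 2341
Q: 130·1 + 173·5 + 192·1 + 240·1 + 53·2 = 1533
S: 130·0 + 173·1 + 192·2 + 240·5 + 53·0 = 1757
R: 130·3 + 173·2 + 192·0 + 240·4 + 53·3 = 1855
T: 130·4 + 173·4 + 192·3 + 240·3 + 53·1 = 2561
T has the highest Borda score (2561).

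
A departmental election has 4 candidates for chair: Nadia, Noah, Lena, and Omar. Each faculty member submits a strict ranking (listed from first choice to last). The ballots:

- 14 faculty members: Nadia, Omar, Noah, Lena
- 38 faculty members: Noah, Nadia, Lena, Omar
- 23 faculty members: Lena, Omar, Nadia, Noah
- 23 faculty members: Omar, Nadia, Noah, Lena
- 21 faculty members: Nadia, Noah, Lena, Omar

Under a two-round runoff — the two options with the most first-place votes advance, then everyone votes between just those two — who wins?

Nadia

Round 1 first-place votes: Nadia 35, Noah 38, Lena 23, Omar 23.
Noah and Nadia advance.
Runoff: Noah is preferred to Nadia by 38 voters; Nadia by 81.
Nadia wins the runoff.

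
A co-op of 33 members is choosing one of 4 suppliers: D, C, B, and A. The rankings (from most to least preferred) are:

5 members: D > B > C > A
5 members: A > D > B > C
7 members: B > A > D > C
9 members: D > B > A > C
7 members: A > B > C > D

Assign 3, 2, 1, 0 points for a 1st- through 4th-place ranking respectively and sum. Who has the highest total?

B

D: 5·3 + 5·2 + 7·1 + 9·3 + 7·0 = 59
C: 5·1 + 5·0 + 7·0 + 9·0 + 7·1 = 12
B: 5·2 + 5·1 + 7·3 + 9·2 + 7·2 = 68
A: 5·0 + 5·3 + 7·2 + 9·1 + 7·3 = 59
B has the highest Borda score (68).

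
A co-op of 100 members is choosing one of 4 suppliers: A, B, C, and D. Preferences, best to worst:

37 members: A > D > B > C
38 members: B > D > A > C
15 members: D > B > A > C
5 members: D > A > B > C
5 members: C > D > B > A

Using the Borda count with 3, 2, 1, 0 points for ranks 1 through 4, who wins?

A: 37·3 + 38·1 + 15·1 + 5·2 + 5·0 = 174
B: 37·1 + 38·3 + 15·2 + 5·1 + 5·1 = 191
C: 37·0 + 38·0 + 15·0 + 5·0 + 5·3 = 15
D: 37·2 + 38·2 + 15·3 + 5·3 + 5·2 = 220
D has the highest Borda score (220).

D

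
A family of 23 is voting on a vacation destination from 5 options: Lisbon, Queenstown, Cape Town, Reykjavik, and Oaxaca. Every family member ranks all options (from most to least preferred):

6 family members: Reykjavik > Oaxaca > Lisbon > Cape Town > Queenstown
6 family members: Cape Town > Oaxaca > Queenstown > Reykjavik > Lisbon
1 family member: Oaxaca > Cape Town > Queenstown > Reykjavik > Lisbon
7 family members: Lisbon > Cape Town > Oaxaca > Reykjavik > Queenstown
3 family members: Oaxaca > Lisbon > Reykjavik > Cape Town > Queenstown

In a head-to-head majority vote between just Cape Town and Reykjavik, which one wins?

Voters preferring Cape Town to Reykjavik: 14; preferring Reykjavik to Cape Town: 9.
Cape Town wins the head-to-head.

Cape Town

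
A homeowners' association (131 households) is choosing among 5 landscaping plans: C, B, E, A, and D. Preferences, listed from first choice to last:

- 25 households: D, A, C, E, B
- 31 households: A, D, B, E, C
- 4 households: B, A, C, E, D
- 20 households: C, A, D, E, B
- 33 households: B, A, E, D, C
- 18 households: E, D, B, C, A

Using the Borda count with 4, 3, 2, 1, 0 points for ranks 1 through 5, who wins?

A

C: 25·2 + 31·0 + 4·2 + 20·4 + 33·0 + 18·1 = 156
B: 25·0 + 31·2 + 4·4 + 20·0 + 33·4 + 18·2 = 246
E: 25·1 + 31·1 + 4·1 + 20·1 + 33·2 + 18·4 = 218
A: 25·3 + 31·4 + 4·3 + 20·3 + 33·3 + 18·0 = 370
D: 25·4 + 31·3 + 4·0 + 20·2 + 33·1 + 18·3 = 320
A has the highest Borda score (370).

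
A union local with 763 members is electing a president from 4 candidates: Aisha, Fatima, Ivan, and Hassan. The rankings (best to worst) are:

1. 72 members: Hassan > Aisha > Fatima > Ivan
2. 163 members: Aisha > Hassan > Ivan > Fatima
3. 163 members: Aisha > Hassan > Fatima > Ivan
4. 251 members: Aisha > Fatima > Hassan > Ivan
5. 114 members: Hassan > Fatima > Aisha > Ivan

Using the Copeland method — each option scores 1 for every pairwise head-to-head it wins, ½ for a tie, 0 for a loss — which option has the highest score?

Aisha: beats Fatima, Ivan, and Hassan → score 3.
Fatima: beats Ivan; loses to Aisha and Hassan → score 1.
Ivan: loses to Aisha, Fatima, and Hassan → score 0.
Hassan: beats Fatima and Ivan; loses to Aisha → score 2.
Aisha has the best pairwise record.

Aisha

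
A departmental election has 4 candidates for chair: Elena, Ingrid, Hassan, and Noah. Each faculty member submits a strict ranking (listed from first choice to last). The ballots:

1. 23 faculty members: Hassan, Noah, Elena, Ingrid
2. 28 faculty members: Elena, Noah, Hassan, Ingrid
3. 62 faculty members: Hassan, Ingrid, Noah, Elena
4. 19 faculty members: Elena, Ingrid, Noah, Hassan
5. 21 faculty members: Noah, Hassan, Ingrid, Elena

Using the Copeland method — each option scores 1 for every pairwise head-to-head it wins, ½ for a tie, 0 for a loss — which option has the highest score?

Elena: loses to Ingrid, Hassan, and Noah → score 0.
Ingrid: beats Elena and Noah; loses to Hassan → score 2.
Hassan: beats Elena, Ingrid, and Noah → score 3.
Noah: beats Elena; loses to Ingrid and Hassan → score 1.
Hassan has the best pairwise record.

Hassan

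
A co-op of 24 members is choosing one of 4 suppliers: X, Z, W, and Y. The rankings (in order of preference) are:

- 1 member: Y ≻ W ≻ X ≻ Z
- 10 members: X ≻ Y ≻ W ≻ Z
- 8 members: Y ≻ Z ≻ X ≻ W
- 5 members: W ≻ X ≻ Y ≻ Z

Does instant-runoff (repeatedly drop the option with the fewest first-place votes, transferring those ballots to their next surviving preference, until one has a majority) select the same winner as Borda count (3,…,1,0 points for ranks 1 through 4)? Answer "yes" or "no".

Instant-runoff — R1 X 10, Z 0, W 5, Y 9 (Z out); R2 X 10, W 5, Y 9 (W out); R3 X 15, Y 9 (X winner). Winner: X.
Borda — scores: X 49, Z 16, W 27, Y 52. Winner: Y.
The two methods disagree.

no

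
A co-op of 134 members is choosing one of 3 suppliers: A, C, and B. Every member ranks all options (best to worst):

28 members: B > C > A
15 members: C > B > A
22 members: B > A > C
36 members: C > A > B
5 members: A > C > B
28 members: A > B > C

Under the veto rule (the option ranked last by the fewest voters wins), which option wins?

Last-place votes: A 43, C 50, B 41.
B is ranked last by the fewest voters, so B wins.

B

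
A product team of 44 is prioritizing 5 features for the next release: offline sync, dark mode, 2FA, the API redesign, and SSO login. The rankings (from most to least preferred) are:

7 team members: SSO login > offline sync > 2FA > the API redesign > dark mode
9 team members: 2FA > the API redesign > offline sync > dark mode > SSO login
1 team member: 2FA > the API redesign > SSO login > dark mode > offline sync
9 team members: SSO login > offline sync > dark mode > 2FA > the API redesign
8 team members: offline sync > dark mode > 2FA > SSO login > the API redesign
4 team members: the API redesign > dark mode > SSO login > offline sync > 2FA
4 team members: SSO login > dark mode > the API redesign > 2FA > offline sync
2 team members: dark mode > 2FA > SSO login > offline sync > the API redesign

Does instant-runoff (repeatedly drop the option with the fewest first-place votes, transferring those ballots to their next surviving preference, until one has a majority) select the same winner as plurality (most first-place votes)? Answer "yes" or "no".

Instant-runoff — R1 offline sync 8, dark mode 2, 2FA 10, the API redesign 4, SSO login 20 (dark mode out); R2 offline sync 8, 2FA 12, the API redesign 4, SSO login 20 (the API redesign out); R3 offline sync 8, 2FA 12, SSO login 24 (SSO login winner). Winner: SSO login.
Plurality — first-place votes: offline sync 8, dark mode 2, 2FA 10, the API redesign 4, SSO login 20. Winner: SSO login.
The two methods agree.

yes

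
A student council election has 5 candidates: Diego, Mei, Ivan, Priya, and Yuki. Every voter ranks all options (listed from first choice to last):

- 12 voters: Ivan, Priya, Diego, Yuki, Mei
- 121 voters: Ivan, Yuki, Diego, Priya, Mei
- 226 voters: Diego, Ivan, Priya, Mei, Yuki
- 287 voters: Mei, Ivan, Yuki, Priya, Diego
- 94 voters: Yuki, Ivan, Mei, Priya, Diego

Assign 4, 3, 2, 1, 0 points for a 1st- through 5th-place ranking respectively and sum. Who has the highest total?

Ivan

Diego: 12·2 + 121·2 + 226·4 + 287·0 + 94·0 = 1170
Mei: 12·0 + 121·0 + 226·1 + 287·4 + 94·2 = 1562
Ivan: 12·4 + 121·4 + 226·3 + 287·3 + 94·3 = 2353
Priya: 12·3 + 121·1 + 226·2 + 287·1 + 94·1 = 990
Yuki: 12·1 + 121·3 + 226·0 + 287·2 + 94·4 = 1325
Ivan has the highest Borda score (2353).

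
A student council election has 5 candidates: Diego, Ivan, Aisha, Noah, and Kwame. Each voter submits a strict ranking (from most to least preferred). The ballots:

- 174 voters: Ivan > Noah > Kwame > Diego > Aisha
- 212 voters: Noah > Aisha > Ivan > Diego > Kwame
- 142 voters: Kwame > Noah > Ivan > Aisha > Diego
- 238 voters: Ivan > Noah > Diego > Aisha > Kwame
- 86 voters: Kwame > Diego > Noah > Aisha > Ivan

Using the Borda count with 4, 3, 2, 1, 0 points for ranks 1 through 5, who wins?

Noah

Diego: 174·1 + 212·1 + 142·0 + 238·2 + 86·3 = 1120
Ivan: 174·4 + 212·2 + 142·2 + 238·4 + 86·0 = 2356
Aisha: 174·0 + 212·3 + 142·1 + 238·1 + 86·1 = 1102
Noah: 174·3 + 212·4 + 142·3 + 238·3 + 86·2 = 2682
Kwame: 174·2 + 212·0 + 142·4 + 238·0 + 86·4 = 1260
Noah has the highest Borda score (2682).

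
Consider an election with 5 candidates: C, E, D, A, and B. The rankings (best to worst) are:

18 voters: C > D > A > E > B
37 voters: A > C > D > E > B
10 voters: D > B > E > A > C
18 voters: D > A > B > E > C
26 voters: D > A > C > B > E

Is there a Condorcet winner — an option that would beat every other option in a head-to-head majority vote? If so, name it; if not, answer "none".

none

Checking pairwise contests:
A beats C 91–18.
C beats E 81–28.
C beats D 55–54.
D beats A 72–37.
C beats B 81–28.
Every option loses at least one head-to-head, so there is no Condorcet winner.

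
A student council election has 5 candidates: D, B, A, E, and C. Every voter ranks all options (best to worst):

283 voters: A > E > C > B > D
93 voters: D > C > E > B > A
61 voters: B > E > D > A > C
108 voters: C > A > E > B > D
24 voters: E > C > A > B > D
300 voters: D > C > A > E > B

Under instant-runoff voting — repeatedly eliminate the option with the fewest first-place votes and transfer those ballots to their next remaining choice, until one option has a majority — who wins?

Round 1: D 393, B 61, A 283, E 24, C 108. Eliminate E.
Round 2: D 393, B 61, A 283, C 132. Eliminate B.
Round 3: D 454, A 283, C 132. D has a majority.

D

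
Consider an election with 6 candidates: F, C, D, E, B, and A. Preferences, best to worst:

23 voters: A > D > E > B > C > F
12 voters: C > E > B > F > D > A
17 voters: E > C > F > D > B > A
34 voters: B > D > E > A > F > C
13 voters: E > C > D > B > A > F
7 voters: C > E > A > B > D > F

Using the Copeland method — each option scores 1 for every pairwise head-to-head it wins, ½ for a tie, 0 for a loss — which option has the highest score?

F: loses to C, D, E, B, and A → score 0.
C: beats F; loses to D, E, B, and A → score 1.
D: beats F, C, E, and A; ties B → score 4.5.
E: beats F, C, B, and A; loses to D → score 4.
B: beats F, C, and A; ties D; loses to E → score 3.5.
A: beats F and C; loses to D, E, and B → score 2.
D has the best pairwise record.

D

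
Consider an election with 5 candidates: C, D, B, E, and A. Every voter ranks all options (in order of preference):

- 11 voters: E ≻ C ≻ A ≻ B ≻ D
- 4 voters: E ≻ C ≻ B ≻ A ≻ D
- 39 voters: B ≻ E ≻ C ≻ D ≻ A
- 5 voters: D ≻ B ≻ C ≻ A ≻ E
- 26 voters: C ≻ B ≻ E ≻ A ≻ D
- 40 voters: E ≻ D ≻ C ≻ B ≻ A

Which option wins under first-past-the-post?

First-place votes: C 26, D 5, B 39, E 55, A 0.
E has the most first-place votes.

E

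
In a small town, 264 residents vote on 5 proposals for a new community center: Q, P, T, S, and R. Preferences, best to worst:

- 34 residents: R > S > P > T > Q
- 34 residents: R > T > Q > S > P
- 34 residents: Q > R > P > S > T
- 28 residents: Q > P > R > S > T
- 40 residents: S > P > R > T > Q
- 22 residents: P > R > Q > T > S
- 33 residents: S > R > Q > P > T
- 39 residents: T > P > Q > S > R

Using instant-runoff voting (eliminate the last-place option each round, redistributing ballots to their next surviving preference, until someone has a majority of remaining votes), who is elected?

Round 1: Q 62, P 22, T 39, S 73, R 68. Eliminate P.
Round 2: Q 62, T 39, S 73, R 90. Eliminate T.
Round 3: Q 101, S 73, R 90. Eliminate S.
Round 4: Q 101, R 163. R has a majority.

R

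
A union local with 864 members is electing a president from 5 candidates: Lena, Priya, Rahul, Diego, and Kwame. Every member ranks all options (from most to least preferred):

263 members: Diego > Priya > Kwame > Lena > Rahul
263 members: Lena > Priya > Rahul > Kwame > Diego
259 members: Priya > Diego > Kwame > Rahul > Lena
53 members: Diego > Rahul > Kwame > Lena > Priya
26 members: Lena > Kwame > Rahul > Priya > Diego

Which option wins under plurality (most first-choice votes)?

First-place votes: Lena 289, Priya 259, Rahul 0, Diego 316, Kwame 0.
Diego has the most first-place votes.

Diego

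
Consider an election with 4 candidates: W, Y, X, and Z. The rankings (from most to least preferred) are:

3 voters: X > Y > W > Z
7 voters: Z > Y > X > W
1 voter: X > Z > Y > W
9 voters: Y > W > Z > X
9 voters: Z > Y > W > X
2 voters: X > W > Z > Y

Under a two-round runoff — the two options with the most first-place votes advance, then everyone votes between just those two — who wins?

Z

Round 1 first-place votes: W 0, Y 9, X 6, Z 16.
Z and Y advance.
Runoff: Z is preferred to Y by 19 voters; Y by 12.
Z wins the runoff.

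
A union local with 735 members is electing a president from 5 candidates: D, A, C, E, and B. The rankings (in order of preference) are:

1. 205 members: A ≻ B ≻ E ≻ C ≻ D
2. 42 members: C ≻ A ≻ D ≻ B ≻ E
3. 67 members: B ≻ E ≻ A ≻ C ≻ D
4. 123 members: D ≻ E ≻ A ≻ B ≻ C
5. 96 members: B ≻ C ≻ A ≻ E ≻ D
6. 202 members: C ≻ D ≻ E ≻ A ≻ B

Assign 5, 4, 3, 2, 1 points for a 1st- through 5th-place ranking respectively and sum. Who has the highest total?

D: 205·1 + 42·3 + 67·1 + 123·5 + 96·1 + 202·4 = 1917
A: 205·5 + 42·4 + 67·3 + 123·3 + 96·3 + 202·2 = 2455
C: 205·2 + 42·5 + 67·2 + 123·1 + 96·4 + 202·5 = 2271
E: 205·3 + 42·1 + 67·4 + 123·4 + 96·2 + 202·3 = 2215
B: 205·4 + 42·2 + 67·5 + 123·2 + 96·5 + 202·1 = 2167
A has the highest Borda score (2455).

A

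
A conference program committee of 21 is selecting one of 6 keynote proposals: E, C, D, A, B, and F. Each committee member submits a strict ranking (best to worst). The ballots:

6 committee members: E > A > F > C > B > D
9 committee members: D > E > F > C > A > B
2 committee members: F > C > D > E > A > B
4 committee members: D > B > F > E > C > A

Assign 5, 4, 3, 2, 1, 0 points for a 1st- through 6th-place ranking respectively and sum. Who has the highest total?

E: 6·5 + 9·4 + 2·2 + 4·2 = 78
C: 6·2 + 9·2 + 2·4 + 4·1 = 42
D: 6·0 + 9·5 + 2·3 + 4·5 = 71
A: 6·4 + 9·1 + 2·1 + 4·0 = 35
B: 6·1 + 9·0 + 2·0 + 4·4 = 22
F: 6·3 + 9·3 + 2·5 + 4·3 = 67
E has the highest Borda score (78).

E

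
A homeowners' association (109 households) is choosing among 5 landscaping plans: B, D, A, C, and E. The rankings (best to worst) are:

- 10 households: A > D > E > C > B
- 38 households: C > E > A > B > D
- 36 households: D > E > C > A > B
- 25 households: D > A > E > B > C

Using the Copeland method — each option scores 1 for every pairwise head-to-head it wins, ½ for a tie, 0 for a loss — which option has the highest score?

D

B: loses to D, A, C, and E → score 0.
D: beats B, A, C, and E → score 4.
A: beats B; loses to D, C, and E → score 1.
C: beats B and A; loses to D and E → score 2.
E: beats B, A, and C; loses to D → score 3.
D has the best pairwise record.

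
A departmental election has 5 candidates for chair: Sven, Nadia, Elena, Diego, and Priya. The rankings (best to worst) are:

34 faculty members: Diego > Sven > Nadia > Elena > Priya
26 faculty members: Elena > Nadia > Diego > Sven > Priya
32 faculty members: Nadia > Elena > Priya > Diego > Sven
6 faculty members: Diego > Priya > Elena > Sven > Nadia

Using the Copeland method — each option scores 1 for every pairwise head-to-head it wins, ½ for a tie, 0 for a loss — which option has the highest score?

Nadia

Sven: beats Priya; loses to Nadia, Elena, and Diego → score 1.
Nadia: beats Sven, Elena, Diego, and Priya → score 4.
Elena: beats Sven, Diego, and Priya; loses to Nadia → score 3.
Diego: beats Sven and Priya; loses to Nadia and Elena → score 2.
Priya: loses to Sven, Nadia, Elena, and Diego → score 0.
Nadia has the best pairwise record.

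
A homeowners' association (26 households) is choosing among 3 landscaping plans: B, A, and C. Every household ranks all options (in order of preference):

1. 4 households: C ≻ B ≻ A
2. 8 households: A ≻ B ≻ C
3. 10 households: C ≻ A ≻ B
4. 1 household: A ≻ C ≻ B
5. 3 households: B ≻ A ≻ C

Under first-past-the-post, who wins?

First-place votes: B 3, A 9, C 14.
C has the most first-place votes.

C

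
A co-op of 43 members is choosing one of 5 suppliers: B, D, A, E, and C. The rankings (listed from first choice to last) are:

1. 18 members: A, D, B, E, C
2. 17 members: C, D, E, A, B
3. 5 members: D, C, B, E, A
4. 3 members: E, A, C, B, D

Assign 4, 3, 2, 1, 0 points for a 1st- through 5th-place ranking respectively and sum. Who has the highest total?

B: 18·2 + 17·0 + 5·2 + 3·1 = 49
D: 18·3 + 17·3 + 5·4 + 3·0 = 125
A: 18·4 + 17·1 + 5·0 + 3·3 = 98
E: 18·1 + 17·2 + 5·1 + 3·4 = 69
C: 18·0 + 17·4 + 5·3 + 3·2 = 89
D has the highest Borda score (125).

D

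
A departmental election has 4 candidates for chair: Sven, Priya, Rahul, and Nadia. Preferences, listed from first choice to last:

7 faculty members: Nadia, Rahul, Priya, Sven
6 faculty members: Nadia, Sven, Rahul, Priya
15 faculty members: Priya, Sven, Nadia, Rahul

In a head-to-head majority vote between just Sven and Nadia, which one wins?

Voters preferring Sven to Nadia: 15; preferring Nadia to Sven: 13.
Sven wins the head-to-head.

Sven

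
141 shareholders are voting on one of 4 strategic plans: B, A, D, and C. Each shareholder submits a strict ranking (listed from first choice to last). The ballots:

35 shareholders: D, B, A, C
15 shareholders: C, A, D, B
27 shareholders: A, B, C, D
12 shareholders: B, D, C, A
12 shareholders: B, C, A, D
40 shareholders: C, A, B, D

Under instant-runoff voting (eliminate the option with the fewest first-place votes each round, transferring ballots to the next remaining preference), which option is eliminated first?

Round 1: B 24, A 27, D 35, C 55. Eliminate B.

B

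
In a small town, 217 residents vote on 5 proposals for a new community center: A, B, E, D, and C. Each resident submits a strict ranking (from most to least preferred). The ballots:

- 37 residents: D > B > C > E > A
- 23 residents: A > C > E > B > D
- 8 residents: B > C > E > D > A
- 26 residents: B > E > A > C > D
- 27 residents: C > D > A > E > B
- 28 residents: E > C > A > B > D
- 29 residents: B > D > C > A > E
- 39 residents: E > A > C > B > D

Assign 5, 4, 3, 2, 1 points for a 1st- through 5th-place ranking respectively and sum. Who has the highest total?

C

A: 37·1 + 23·5 + 8·1 + 26·3 + 27·3 + 28·3 + 29·2 + 39·4 = 617
B: 37·4 + 23·2 + 8·5 + 26·5 + 27·1 + 28·2 + 29·5 + 39·2 = 670
E: 37·2 + 23·3 + 8·3 + 26·4 + 27·2 + 28·5 + 29·1 + 39·5 = 689
D: 37·5 + 23·1 + 8·2 + 26·1 + 27·4 + 28·1 + 29·4 + 39·1 = 541
C: 37·3 + 23·4 + 8·4 + 26·2 + 27·5 + 28·4 + 29·3 + 39·3 = 738
C has the highest Borda score (738).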